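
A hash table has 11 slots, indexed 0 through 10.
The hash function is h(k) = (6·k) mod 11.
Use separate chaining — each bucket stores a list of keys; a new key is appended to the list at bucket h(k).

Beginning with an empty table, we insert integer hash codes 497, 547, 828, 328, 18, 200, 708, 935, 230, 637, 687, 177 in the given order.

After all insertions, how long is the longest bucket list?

2

497 -> bucket 1
547 -> bucket 4
828 -> bucket 7
328 -> bucket 10
18 -> bucket 9
200 -> bucket 1 (collision)
708 -> bucket 2
935 -> bucket 0
230 -> bucket 5
637 -> bucket 5 (collision)
687 -> bucket 8
177 -> bucket 6
Final buckets:
0: 935
1: 497 -> 200
2: 708
3: _
4: 547
5: 230 -> 637
6: 177
7: 828
8: 687
9: 18
10: 328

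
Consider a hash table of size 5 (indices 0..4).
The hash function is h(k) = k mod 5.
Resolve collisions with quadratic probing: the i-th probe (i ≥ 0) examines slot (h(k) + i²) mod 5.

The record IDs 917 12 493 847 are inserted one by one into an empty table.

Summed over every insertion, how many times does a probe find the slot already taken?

4

917 hashes to 2; slot 2 is free -> place at 2.
12 hashes to 2; 2 taken -> place at 3.
493 hashes to 3; 3 taken -> place at 4.
847 hashes to 2; 2,3 taken -> place at 1.
Table: [—, 847, 917, 12, 493]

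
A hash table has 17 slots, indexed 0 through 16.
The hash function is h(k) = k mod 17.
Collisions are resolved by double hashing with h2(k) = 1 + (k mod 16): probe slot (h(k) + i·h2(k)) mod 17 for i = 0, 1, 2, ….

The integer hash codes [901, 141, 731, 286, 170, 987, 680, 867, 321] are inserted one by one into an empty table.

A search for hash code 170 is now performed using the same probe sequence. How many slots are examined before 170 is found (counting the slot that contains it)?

2

901 hashes to 0; slot 0 is free -> place at 0.
141 hashes to 5; slot 5 is free -> place at 5.
731 hashes to 0, h2=12; 0 taken -> place at 12.
286 hashes to 14; slot 14 is free -> place at 14.
170 hashes to 0, h2=11; 0 taken -> place at 11.
987 hashes to 1; slot 1 is free -> place at 1.
680 hashes to 0, h2=9; 0 taken -> place at 9.
867 hashes to 0, h2=4; 0 taken -> place at 4.
321 hashes to 15; slot 15 is free -> place at 15.
Table: [901, 987, —, —, 867, 141, —, —, —, 680, —, 170, 731, —, 286, 321, —]
Lookup 170: h=0, h2=11, probe 0,11 → found at 11.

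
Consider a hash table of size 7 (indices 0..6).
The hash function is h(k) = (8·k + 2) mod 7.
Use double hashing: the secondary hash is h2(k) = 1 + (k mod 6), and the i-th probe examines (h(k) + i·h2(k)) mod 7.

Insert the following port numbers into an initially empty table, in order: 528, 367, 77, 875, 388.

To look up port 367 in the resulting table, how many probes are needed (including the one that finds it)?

2

Insert 528: h=5, slot 5 empty => index 5.
Insert 367: h=5, h2=2, slot 5 occupied => index 0.
Insert 77: h=2, slot 2 empty => index 2.
Insert 875: h=2, h2=6, slot 2 occupied => index 1.
Insert 388: h=5, h2=5, slot 5 occupied => index 3.
Table: [367, 875, 77, 388, ∅, 528, ∅]
Lookup 367: h=5, h2=2, probe 5,0 → found at 0.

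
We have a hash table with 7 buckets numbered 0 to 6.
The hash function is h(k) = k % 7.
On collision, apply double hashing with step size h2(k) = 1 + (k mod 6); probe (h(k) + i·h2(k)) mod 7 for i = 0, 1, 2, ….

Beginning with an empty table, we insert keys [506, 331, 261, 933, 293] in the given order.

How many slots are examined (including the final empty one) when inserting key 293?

506 hashes to 2; slot 2 is free -> place at 2.
331 hashes to 2, h2=2; 2 taken -> place at 4.
261 hashes to 2, h2=4; 2 taken -> place at 6.
933 hashes to 2, h2=4; 2,6 taken -> place at 3.
293 hashes to 6, h2=6; 6 taken -> place at 5.
Table: [—, —, 506, 933, 331, 293, 261]

2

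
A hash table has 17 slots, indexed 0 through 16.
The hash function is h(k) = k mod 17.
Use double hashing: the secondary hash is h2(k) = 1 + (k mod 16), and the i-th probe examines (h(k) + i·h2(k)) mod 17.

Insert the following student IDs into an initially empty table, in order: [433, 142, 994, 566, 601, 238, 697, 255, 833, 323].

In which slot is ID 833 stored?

2

Insert 433: h=8, slot 8 empty => index 8.
Insert 142: h=6, slot 6 empty => index 6.
Insert 994: h=8, h2=3, slot 8 occupied => index 11.
Insert 566: h=5, slot 5 empty => index 5.
Insert 601: h=6, h2=10, slot 6 occupied => index 16.
Insert 238: h=0, slot 0 empty => index 0.
Insert 697: h=0, h2=10, slot 0 occupied => index 10.
Insert 255: h=0, h2=16, slots 0,16 occupied => index 15.
Insert 833: h=0, h2=2, slot 0 occupied => index 2.
Insert 323: h=0, h2=4, slot 0 occupied => index 4.
Table: [238, -, 833, -, 323, 566, 142, -, 433, -, 697, 994, -, -, -, 255, 601]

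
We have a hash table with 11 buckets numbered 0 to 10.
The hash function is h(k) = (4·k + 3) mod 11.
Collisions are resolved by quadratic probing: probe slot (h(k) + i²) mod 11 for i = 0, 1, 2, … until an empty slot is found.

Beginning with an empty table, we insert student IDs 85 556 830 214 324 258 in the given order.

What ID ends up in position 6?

85 hashes to 2; slot 2 is free -> place at 2.
556 hashes to 5; slot 5 is free -> place at 5.
830 hashes to 1; slot 1 is free -> place at 1.
214 hashes to 1; 1,2,5 taken -> place at 10.
324 hashes to 1; 1,2,5,10 taken -> place at 6.
258 hashes to 1; 1,2,5,10,6 taken -> place at 4.
Table: [-, 830, 85, -, 258, 556, 324, -, -, -, 214]

324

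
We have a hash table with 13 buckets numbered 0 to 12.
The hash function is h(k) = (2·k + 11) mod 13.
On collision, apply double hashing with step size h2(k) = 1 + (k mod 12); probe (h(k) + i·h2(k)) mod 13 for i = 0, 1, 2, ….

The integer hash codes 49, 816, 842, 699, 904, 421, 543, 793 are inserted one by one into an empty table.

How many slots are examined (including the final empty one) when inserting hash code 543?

3

49: h=5 -> slot 5
816: h=5, h2=1, probe 5,6 -> slot 6
842: h=5, h2=3, probe 5,8 -> slot 8
699: h=5, h2=4, probe 5,9 -> slot 9
904: h=12 -> slot 12
421: h=8, h2=2, probe 8,10 -> slot 10
543: h=5, h2=4, probe 5,9,0 -> slot 0
793: h=11 -> slot 11
Table: [543, ., ., ., ., 49, 816, ., 842, 699, 421, 793, 904]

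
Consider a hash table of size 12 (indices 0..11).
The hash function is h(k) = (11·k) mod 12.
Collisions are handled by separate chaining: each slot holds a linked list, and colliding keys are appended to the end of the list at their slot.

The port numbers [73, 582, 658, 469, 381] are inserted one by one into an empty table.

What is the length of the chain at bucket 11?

2

Insert 73: h=11, bucket 11 empty -> new chain.
Insert 582: h=6, bucket 6 empty -> new chain.
Insert 658: h=2, bucket 2 empty -> new chain.
Insert 469: h=11, bucket 11 nonempty -> append to chain.
Insert 381: h=3, bucket 3 empty -> new chain.
Final buckets:
0: ∅
1: ∅
2: 658
3: 381
4: ∅
5: ∅
6: 582
7: ∅
8: ∅
9: ∅
10: ∅
11: 73 -> 469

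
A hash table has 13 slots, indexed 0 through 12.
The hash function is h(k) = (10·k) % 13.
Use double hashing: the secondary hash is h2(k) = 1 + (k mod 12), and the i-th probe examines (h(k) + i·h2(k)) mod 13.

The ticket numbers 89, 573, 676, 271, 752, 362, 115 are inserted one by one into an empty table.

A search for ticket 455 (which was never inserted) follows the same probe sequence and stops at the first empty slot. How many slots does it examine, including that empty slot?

Insert 89: h=6, slot 6 empty => index 6.
Insert 573: h=10, slot 10 empty => index 10.
Insert 676: h=0, slot 0 empty => index 0.
Insert 271: h=6, h2=8, slot 6 occupied => index 1.
Insert 752: h=6, h2=9, slot 6 occupied => index 2.
Insert 362: h=6, h2=3, slot 6 occupied => index 9.
Insert 115: h=6, h2=8, slots 6,1,9 occupied => index 4.
Table: [676, 271, 752, ∅, 115, ∅, 89, ∅, ∅, 362, 573, ∅, ∅]
Lookup 455: h=0, h2=12, probe 0,12 → slot 12 empty, not found.

2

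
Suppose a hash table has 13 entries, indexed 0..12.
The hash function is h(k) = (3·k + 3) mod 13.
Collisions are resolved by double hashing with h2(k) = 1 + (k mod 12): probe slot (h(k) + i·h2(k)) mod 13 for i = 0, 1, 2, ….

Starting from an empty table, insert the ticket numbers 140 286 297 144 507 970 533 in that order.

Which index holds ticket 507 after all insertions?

11

140 hashes to 7; slot 7 is free -> place at 7.
286 hashes to 3; slot 3 is free -> place at 3.
297 hashes to 10; slot 10 is free -> place at 10.
144 hashes to 6; slot 6 is free -> place at 6.
507 hashes to 3, h2=4; 3,7 taken -> place at 11.
970 hashes to 1; slot 1 is free -> place at 1.
533 hashes to 3, h2=6; 3 taken -> place at 9.
Table: [_, 970, _, 286, _, _, 144, 140, _, 533, 297, 507, _]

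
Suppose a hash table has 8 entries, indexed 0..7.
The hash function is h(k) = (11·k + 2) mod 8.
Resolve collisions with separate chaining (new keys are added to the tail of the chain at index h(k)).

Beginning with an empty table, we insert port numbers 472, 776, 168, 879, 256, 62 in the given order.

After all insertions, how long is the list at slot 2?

Insert 472: h=2, bucket 2 empty → new chain.
Insert 776: h=2, bucket 2 nonempty → append to chain.
Insert 168: h=2, bucket 2 nonempty → append to chain.
Insert 879: h=7, bucket 7 empty → new chain.
Insert 256: h=2, bucket 2 nonempty → append to chain.
Insert 62: h=4, bucket 4 empty → new chain.
Final buckets:
0: ∅
1: ∅
2: 472 -> 776 -> 168 -> 256
3: ∅
4: 62
5: ∅
6: ∅
7: 879

4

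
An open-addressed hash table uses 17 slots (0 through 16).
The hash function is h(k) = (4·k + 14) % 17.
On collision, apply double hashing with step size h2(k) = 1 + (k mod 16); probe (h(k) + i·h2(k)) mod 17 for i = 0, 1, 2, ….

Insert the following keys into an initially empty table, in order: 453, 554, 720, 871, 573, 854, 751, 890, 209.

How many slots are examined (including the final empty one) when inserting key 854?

Insert 453: h=7, slot 7 empty → index 7.
Insert 554: h=3, slot 3 empty → index 3.
Insert 720: h=4, slot 4 empty → index 4.
Insert 871: h=13, slot 13 empty → index 13.
Insert 573: h=11, slot 11 empty → index 11.
Insert 854: h=13, h2=7, slots 13,3 occupied → index 10.
Insert 751: h=9, slot 9 empty → index 9.
Insert 890: h=4, h2=11, slot 4 occupied → index 15.
Insert 209: h=0, slot 0 empty → index 0.
Table: [209, -, -, 554, 720, -, -, 453, -, 751, 854, 573, -, 871, -, 890, -]

3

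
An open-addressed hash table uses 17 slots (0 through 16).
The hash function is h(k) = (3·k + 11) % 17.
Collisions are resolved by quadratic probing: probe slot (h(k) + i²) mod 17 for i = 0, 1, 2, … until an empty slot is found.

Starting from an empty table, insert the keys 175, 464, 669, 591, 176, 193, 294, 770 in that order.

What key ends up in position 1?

175 hashes to 9; slot 9 is free → place at 9.
464 hashes to 9; 9 taken → place at 10.
669 hashes to 12; slot 12 is free → place at 12.
591 hashes to 16; slot 16 is free → place at 16.
176 hashes to 12; 12 taken → place at 13.
193 hashes to 12; 12,13,16 taken → place at 4.
294 hashes to 9; 9,10,13 taken → place at 1.
770 hashes to 9; 9,10,13,1 taken → place at 8.
Table: [-, 294, -, -, 193, -, -, -, 770, 175, 464, -, 669, 176, -, -, 591]

294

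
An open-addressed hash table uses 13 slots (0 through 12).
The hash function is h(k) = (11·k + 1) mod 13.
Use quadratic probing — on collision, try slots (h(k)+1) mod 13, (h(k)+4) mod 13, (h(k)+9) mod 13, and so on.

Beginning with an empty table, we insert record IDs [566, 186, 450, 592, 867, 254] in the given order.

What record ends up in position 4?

566 hashes to 0; slot 0 is free → place at 0.
186 hashes to 6; slot 6 is free → place at 6.
450 hashes to 11; slot 11 is free → place at 11.
592 hashes to 0; 0 taken → place at 1.
867 hashes to 9; slot 9 is free → place at 9.
254 hashes to 0; 0,1 taken → place at 4.
Table: [566, 592, _, _, 254, _, 186, _, _, 867, _, 450, _]

254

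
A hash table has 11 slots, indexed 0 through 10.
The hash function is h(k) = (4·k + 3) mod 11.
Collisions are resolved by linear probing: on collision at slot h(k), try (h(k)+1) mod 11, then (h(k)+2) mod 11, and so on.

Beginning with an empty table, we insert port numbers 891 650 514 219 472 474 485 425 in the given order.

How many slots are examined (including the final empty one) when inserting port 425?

4

891 hashes to 3; slot 3 is free => place at 3.
650 hashes to 7; slot 7 is free => place at 7.
514 hashes to 2; slot 2 is free => place at 2.
219 hashes to 10; slot 10 is free => place at 10.
472 hashes to 10; 10 taken => place at 0.
474 hashes to 7; 7 taken => place at 8.
485 hashes to 7; 7,8 taken => place at 9.
425 hashes to 9; 9,10,0 taken => place at 1.
Table: [472, 425, 514, 891, -, -, -, 650, 474, 485, 219]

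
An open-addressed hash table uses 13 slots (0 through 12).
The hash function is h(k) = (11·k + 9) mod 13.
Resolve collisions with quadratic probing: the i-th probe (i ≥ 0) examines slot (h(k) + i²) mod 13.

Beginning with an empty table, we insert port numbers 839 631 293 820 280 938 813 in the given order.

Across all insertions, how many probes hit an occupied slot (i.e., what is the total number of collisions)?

Insert 839: h=8, slot 8 empty → index 8.
Insert 631: h=8, slot 8 occupied → index 9.
Insert 293: h=8, slots 8,9 occupied → index 12.
Insert 820: h=7, slot 7 empty → index 7.
Insert 280: h=8, slots 8,9,12 occupied → index 4.
Insert 938: h=5, slot 5 empty → index 5.
Insert 813: h=8, slots 8,9,12,4 occupied → index 11.
Table: [., ., ., ., 280, 938, ., 820, 839, 631, ., 813, 293]

10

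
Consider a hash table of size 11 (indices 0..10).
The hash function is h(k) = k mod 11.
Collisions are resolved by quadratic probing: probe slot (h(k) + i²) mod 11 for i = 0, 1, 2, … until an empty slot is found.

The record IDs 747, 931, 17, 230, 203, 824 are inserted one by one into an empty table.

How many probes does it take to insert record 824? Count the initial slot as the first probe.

3

747: h=10 -> slot 10
931: h=7 -> slot 7
17: h=6 -> slot 6
230: h=10, probe 10,0 -> slot 0
203: h=5 -> slot 5
824: h=10, probe 10,0,3 -> slot 3
Table: [230, —, —, 824, —, 203, 17, 931, —, —, 747]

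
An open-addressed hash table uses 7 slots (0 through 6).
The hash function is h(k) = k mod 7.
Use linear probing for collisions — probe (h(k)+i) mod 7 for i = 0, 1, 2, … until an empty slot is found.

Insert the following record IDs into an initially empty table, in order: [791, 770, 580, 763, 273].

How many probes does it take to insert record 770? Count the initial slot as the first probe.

791: h=0 => slot 0
770: h=0, probe 0,1 => slot 1
580: h=6 => slot 6
763: h=0, probe 0,1,2 => slot 2
273: h=0, probe 0,1,2,3 => slot 3
Table: [791, 770, 763, 273, _, _, 580]

2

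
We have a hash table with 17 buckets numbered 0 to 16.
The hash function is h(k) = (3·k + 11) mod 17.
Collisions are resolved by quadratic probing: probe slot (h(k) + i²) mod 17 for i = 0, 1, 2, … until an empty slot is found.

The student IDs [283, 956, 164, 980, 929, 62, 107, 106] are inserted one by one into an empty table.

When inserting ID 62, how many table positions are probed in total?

5

283 hashes to 10; slot 10 is free → place at 10.
956 hashes to 6; slot 6 is free → place at 6.
164 hashes to 10; 10 taken → place at 11.
980 hashes to 10; 10,11 taken → place at 14.
929 hashes to 10; 10,11,14 taken → place at 2.
62 hashes to 10; 10,11,14,2 taken → place at 9.
107 hashes to 9; 9,10 taken → place at 13.
106 hashes to 6; 6 taken → place at 7.
Table: [—, —, 929, —, —, —, 956, 106, —, 62, 283, 164, —, 107, 980, —, —]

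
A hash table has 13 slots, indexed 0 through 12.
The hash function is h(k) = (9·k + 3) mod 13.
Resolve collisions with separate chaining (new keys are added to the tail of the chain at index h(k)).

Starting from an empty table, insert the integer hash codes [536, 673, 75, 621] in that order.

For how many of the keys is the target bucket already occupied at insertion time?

2

Insert 536: h=4, bucket 4 empty -> new chain.
Insert 673: h=2, bucket 2 empty -> new chain.
Insert 75: h=2, bucket 2 nonempty -> append to chain.
Insert 621: h=2, bucket 2 nonempty -> append to chain.
Final buckets:
0: —
1: —
2: 673 -> 75 -> 621
3: —
4: 536
5: —
6: —
7: —
8: —
9: —
10: —
11: —
12: —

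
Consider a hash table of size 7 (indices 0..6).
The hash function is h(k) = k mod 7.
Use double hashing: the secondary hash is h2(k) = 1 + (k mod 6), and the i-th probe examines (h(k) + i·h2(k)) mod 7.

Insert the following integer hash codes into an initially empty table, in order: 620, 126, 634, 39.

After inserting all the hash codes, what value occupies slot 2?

634

620 hashes to 4; slot 4 is free -> place at 4.
126 hashes to 0; slot 0 is free -> place at 0.
634 hashes to 4, h2=5; 4 taken -> place at 2.
39 hashes to 4, h2=4; 4 taken -> place at 1.
Table: [126, 39, 634, _, 620, _, _]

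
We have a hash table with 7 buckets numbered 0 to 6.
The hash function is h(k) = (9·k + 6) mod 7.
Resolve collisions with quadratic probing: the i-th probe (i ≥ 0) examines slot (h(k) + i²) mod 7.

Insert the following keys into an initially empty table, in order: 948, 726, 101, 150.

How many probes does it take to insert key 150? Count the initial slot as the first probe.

4

Insert 948: h=5, slot 5 empty -> index 5.
Insert 726: h=2, slot 2 empty -> index 2.
Insert 101: h=5, slot 5 occupied -> index 6.
Insert 150: h=5, slots 5,6,2 occupied -> index 0.
Table: [150, ∅, 726, ∅, ∅, 948, 101]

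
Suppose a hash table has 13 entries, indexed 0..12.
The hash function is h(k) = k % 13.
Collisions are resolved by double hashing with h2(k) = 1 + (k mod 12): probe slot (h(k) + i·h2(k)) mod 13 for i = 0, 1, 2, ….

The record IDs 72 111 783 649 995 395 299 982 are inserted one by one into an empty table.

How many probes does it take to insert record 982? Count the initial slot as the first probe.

4

72 hashes to 7; slot 7 is free -> place at 7.
111 hashes to 7, h2=4; 7 taken -> place at 11.
783 hashes to 3; slot 3 is free -> place at 3.
649 hashes to 12; slot 12 is free -> place at 12.
995 hashes to 7, h2=12; 7 taken -> place at 6.
395 hashes to 5; slot 5 is free -> place at 5.
299 hashes to 0; slot 0 is free -> place at 0.
982 hashes to 7, h2=11; 7,5,3 taken -> place at 1.
Table: [299, 982, ., 783, ., 395, 995, 72, ., ., ., 111, 649]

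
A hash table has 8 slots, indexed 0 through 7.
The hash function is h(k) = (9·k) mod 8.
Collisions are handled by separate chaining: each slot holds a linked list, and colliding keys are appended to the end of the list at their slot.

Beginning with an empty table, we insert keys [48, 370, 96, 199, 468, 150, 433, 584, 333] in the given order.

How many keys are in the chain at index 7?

1

Insert 48: h=0, bucket 0 empty -> new chain.
Insert 370: h=2, bucket 2 empty -> new chain.
Insert 96: h=0, bucket 0 nonempty -> append to chain.
Insert 199: h=7, bucket 7 empty -> new chain.
Insert 468: h=4, bucket 4 empty -> new chain.
Insert 150: h=6, bucket 6 empty -> new chain.
Insert 433: h=1, bucket 1 empty -> new chain.
Insert 584: h=0, bucket 0 nonempty -> append to chain.
Insert 333: h=5, bucket 5 empty -> new chain.
Final buckets:
0: 48 -> 96 -> 584
1: 433
2: 370
3: .
4: 468
5: 333
6: 150
7: 199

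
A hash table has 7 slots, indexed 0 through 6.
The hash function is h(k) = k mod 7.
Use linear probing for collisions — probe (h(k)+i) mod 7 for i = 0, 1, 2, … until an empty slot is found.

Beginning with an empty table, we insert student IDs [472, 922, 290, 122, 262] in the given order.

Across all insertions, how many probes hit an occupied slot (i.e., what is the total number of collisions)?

Insert 472: h=3, slot 3 empty → index 3.
Insert 922: h=5, slot 5 empty → index 5.
Insert 290: h=3, slot 3 occupied → index 4.
Insert 122: h=3, slots 3,4,5 occupied → index 6.
Insert 262: h=3, slots 3,4,5,6 occupied → index 0.
Table: [262, -, -, 472, 290, 922, 122]

8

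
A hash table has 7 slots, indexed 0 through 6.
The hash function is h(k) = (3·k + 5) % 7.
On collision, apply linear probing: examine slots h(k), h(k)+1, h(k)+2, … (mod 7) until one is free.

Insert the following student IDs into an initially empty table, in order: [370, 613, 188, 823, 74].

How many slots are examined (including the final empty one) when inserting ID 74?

370: h=2 -> slot 2
613: h=3 -> slot 3
188: h=2, probe 2,3,4 -> slot 4
823: h=3, probe 3,4,5 -> slot 5
74: h=3, probe 3,4,5,6 -> slot 6
Table: [., ., 370, 613, 188, 823, 74]

4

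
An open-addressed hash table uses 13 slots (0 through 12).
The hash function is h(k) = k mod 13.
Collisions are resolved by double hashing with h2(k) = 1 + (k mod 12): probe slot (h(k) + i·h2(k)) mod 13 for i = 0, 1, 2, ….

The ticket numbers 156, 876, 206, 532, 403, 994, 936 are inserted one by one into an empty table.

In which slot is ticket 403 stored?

8

156: h=0 → slot 0
876: h=5 → slot 5
206: h=11 → slot 11
532: h=12 → slot 12
403: h=0, h2=8, probe 0,8 → slot 8
994: h=6 → slot 6
936: h=0, h2=1, probe 0,1 → slot 1
Table: [156, 936, -, -, -, 876, 994, -, 403, -, -, 206, 532]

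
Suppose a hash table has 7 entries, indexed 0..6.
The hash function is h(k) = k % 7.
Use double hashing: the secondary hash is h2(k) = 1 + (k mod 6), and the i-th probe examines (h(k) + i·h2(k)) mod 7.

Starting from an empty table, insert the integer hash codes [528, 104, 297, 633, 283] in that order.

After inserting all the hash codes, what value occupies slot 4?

Insert 528: h=3, slot 3 empty → index 3.
Insert 104: h=6, slot 6 empty → index 6.
Insert 297: h=3, h2=4, slot 3 occupied → index 0.
Insert 633: h=3, h2=4, slots 3,0 occupied → index 4.
Insert 283: h=3, h2=2, slot 3 occupied → index 5.
Table: [297, ., ., 528, 633, 283, 104]

633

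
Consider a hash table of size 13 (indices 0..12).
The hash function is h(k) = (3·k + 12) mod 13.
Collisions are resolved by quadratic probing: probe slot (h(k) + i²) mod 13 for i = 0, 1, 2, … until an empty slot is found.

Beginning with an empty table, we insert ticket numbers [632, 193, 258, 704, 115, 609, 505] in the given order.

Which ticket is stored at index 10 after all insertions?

Insert 632: h=10, slot 10 empty -> index 10.
Insert 193: h=6, slot 6 empty -> index 6.
Insert 258: h=6, slot 6 occupied -> index 7.
Insert 704: h=5, slot 5 empty -> index 5.
Insert 115: h=6, slots 6,7,10 occupied -> index 2.
Insert 609: h=6, slots 6,7,10,2 occupied -> index 9.
Insert 505: h=6, slots 6,7,10,2,9,5 occupied -> index 3.
Table: [., ., 115, 505, ., 704, 193, 258, ., 609, 632, ., .]

632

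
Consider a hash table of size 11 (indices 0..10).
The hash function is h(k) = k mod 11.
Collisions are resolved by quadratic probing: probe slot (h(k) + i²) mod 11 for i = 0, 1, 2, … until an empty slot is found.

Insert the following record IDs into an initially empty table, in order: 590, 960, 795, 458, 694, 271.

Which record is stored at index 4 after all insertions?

795

590: h=7 => slot 7
960: h=3 => slot 3
795: h=3, probe 3,4 => slot 4
458: h=7, probe 7,8 => slot 8
694: h=1 => slot 1
271: h=7, probe 7,8,0 => slot 0
Table: [271, 694, _, 960, 795, _, _, 590, 458, _, _]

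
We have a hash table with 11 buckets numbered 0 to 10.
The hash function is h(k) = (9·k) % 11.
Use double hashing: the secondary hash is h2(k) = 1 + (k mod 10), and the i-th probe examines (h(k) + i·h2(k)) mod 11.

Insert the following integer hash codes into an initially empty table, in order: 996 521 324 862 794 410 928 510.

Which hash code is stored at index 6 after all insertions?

862

Insert 996: h=10, slot 10 empty => index 10.
Insert 521: h=3, slot 3 empty => index 3.
Insert 324: h=1, slot 1 empty => index 1.
Insert 862: h=3, h2=3, slot 3 occupied => index 6.
Insert 794: h=7, slot 7 empty => index 7.
Insert 410: h=5, slot 5 empty => index 5.
Insert 928: h=3, h2=9, slots 3,1,10 occupied => index 8.
Insert 510: h=3, h2=1, slot 3 occupied => index 4.
Table: [., 324, ., 521, 510, 410, 862, 794, 928, ., 996]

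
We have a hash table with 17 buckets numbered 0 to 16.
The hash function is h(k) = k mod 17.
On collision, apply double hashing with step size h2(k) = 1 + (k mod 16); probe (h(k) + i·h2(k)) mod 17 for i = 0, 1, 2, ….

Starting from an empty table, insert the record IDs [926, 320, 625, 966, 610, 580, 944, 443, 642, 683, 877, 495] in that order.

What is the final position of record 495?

926: h=8 -> slot 8
320: h=14 -> slot 14
625: h=13 -> slot 13
966: h=14, h2=7, probe 14,4 -> slot 4
610: h=15 -> slot 15
580: h=2 -> slot 2
944: h=9 -> slot 9
443: h=1 -> slot 1
642: h=13, h2=3, probe 13,16 -> slot 16
683: h=3 -> slot 3
877: h=10 -> slot 10
495: h=2, h2=16, probe 2,1,0 -> slot 0
Table: [495, 443, 580, 683, 966, _, _, _, 926, 944, 877, _, _, 625, 320, 610, 642]

0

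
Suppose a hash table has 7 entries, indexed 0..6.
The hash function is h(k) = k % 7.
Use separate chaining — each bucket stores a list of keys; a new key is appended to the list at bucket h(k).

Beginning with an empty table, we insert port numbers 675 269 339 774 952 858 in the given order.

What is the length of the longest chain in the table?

Insert 675: h=3, bucket 3 empty -> new chain.
Insert 269: h=3, bucket 3 nonempty -> append to chain.
Insert 339: h=3, bucket 3 nonempty -> append to chain.
Insert 774: h=4, bucket 4 empty -> new chain.
Insert 952: h=0, bucket 0 empty -> new chain.
Insert 858: h=4, bucket 4 nonempty -> append to chain.
Final buckets:
0: 952
1: —
2: —
3: 675 -> 269 -> 339
4: 774 -> 858
5: —
6: —

3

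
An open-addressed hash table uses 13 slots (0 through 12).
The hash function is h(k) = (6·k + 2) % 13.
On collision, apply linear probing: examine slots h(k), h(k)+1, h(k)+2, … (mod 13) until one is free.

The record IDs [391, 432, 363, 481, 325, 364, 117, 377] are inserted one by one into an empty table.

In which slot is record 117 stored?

391 hashes to 8; slot 8 is free → place at 8.
432 hashes to 7; slot 7 is free → place at 7.
363 hashes to 9; slot 9 is free → place at 9.
481 hashes to 2; slot 2 is free → place at 2.
325 hashes to 2; 2 taken → place at 3.
364 hashes to 2; 2,3 taken → place at 4.
117 hashes to 2; 2,3,4 taken → place at 5.
377 hashes to 2; 2,3,4,5 taken → place at 6.
Table: [∅, ∅, 481, 325, 364, 117, 377, 432, 391, 363, ∅, ∅, ∅]

5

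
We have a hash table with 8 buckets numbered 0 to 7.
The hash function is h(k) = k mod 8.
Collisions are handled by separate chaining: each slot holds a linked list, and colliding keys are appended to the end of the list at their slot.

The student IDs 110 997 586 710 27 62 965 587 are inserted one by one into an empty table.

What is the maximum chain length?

110 → bucket 6
997 → bucket 5
586 → bucket 2
710 → bucket 6 (collision)
27 → bucket 3
62 → bucket 6 (collision)
965 → bucket 5 (collision)
587 → bucket 3 (collision)
Final buckets:
0: ∅
1: ∅
2: 586
3: 27 -> 587
4: ∅
5: 997 -> 965
6: 110 -> 710 -> 62
7: ∅

3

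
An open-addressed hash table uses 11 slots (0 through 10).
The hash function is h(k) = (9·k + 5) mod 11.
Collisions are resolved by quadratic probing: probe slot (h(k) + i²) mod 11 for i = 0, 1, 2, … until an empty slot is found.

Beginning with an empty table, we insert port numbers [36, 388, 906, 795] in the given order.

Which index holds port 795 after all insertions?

3

Insert 36: h=10, slot 10 empty -> index 10.
Insert 388: h=10, slot 10 occupied -> index 0.
Insert 906: h=8, slot 8 empty -> index 8.
Insert 795: h=10, slots 10,0 occupied -> index 3.
Table: [388, ∅, ∅, 795, ∅, ∅, ∅, ∅, 906, ∅, 36]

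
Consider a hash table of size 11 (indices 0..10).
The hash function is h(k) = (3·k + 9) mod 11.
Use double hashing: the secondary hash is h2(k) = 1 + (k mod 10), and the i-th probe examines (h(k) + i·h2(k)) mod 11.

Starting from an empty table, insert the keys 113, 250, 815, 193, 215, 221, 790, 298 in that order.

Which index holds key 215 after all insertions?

6

113 hashes to 7; slot 7 is free → place at 7.
250 hashes to 0; slot 0 is free → place at 0.
815 hashes to 1; slot 1 is free → place at 1.
193 hashes to 5; slot 5 is free → place at 5.
215 hashes to 5, h2=6; 5,0 taken → place at 6.
221 hashes to 1, h2=2; 1 taken → place at 3.
790 hashes to 3, h2=1; 3 taken → place at 4.
298 hashes to 1, h2=9; 1 taken → place at 10.
Table: [250, 815, —, 221, 790, 193, 215, 113, —, —, 298]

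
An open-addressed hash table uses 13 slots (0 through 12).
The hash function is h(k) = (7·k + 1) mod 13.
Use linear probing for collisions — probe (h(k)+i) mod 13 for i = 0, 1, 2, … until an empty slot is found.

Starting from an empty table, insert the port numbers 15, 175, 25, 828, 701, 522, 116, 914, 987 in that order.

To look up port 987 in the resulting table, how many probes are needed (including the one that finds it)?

4

Insert 15: h=2, slot 2 empty → index 2.
Insert 175: h=4, slot 4 empty → index 4.
Insert 25: h=7, slot 7 empty → index 7.
Insert 828: h=12, slot 12 empty → index 12.
Insert 701: h=7, slot 7 occupied → index 8.
Insert 522: h=2, slot 2 occupied → index 3.
Insert 116: h=7, slots 7,8 occupied → index 9.
Insert 914: h=3, slots 3,4 occupied → index 5.
Insert 987: h=7, slots 7,8,9 occupied → index 10.
Table: [∅, ∅, 15, 522, 175, 914, ∅, 25, 701, 116, 987, ∅, 828]
Lookup 987: h=7, probe 7,8,9,10 → found at 10.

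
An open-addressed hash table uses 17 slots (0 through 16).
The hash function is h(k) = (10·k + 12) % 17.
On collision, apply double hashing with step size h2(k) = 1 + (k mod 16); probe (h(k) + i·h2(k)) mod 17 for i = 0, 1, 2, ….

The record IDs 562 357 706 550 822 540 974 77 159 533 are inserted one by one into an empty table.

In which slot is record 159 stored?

Insert 562: h=5, slot 5 empty → index 5.
Insert 357: h=12, slot 12 empty → index 12.
Insert 706: h=0, slot 0 empty → index 0.
Insert 550: h=4, slot 4 empty → index 4.
Insert 822: h=4, h2=7, slot 4 occupied → index 11.
Insert 540: h=6, slot 6 empty → index 6.
Insert 974: h=11, h2=15, slot 11 occupied → index 9.
Insert 77: h=0, h2=14, slot 0 occupied → index 14.
Insert 159: h=4, h2=16, slot 4 occupied → index 3.
Insert 533: h=4, h2=6, slot 4 occupied → index 10.
Table: [706, -, -, 159, 550, 562, 540, -, -, 974, 533, 822, 357, -, 77, -, -]

3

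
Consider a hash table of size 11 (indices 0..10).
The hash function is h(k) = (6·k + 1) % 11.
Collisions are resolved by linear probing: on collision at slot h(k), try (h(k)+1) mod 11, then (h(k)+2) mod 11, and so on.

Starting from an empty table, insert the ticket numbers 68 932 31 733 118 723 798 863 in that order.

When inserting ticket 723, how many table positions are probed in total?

3

68 hashes to 2; slot 2 is free -> place at 2.
932 hashes to 5; slot 5 is free -> place at 5.
31 hashes to 0; slot 0 is free -> place at 0.
733 hashes to 10; slot 10 is free -> place at 10.
118 hashes to 5; 5 taken -> place at 6.
723 hashes to 5; 5,6 taken -> place at 7.
798 hashes to 4; slot 4 is free -> place at 4.
863 hashes to 9; slot 9 is free -> place at 9.
Table: [31, -, 68, -, 798, 932, 118, 723, -, 863, 733]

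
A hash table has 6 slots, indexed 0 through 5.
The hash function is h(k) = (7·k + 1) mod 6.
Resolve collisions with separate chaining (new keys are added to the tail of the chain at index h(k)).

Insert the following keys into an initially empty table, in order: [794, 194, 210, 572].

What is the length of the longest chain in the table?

794 -> bucket 3
194 -> bucket 3 (collision)
210 -> bucket 1
572 -> bucket 3 (collision)
Final buckets:
0: _
1: 210
2: _
3: 794 -> 194 -> 572
4: _
5: _

3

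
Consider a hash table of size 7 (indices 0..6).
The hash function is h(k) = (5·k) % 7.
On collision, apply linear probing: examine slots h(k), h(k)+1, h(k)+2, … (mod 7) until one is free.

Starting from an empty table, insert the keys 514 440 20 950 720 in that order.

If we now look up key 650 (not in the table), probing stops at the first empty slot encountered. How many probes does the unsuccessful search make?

Insert 514: h=1, slot 1 empty → index 1.
Insert 440: h=2, slot 2 empty → index 2.
Insert 20: h=2, slot 2 occupied → index 3.
Insert 950: h=4, slot 4 empty → index 4.
Insert 720: h=2, slots 2,3,4 occupied → index 5.
Table: [-, 514, 440, 20, 950, 720, -]
Lookup 650: h=2, probe 2,3,4,5,6 → slot 6 empty, not found.

5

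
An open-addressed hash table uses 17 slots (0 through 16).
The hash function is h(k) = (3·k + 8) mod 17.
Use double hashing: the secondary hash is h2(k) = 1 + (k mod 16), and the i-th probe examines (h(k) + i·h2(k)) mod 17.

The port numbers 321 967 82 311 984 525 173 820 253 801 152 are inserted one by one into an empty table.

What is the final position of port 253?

Insert 321: h=2, slot 2 empty -> index 2.
Insert 967: h=2, h2=8, slot 2 occupied -> index 10.
Insert 82: h=16, slot 16 empty -> index 16.
Insert 311: h=6, slot 6 empty -> index 6.
Insert 984: h=2, h2=9, slot 2 occupied -> index 11.
Insert 525: h=2, h2=14, slots 2,16 occupied -> index 13.
Insert 173: h=0, slot 0 empty -> index 0.
Insert 820: h=3, slot 3 empty -> index 3.
Insert 253: h=2, h2=14, slots 2,16,13,10 occupied -> index 7.
Insert 801: h=14, slot 14 empty -> index 14.
Insert 152: h=5, slot 5 empty -> index 5.
Table: [173, ∅, 321, 820, ∅, 152, 311, 253, ∅, ∅, 967, 984, ∅, 525, 801, ∅, 82]

7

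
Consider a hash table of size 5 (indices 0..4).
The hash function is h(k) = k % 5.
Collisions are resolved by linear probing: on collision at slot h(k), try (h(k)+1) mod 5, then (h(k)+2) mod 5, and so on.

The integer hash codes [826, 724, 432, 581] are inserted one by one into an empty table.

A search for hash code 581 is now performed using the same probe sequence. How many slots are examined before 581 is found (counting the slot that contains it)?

826: h=1 => slot 1
724: h=4 => slot 4
432: h=2 => slot 2
581: h=1, probe 1,2,3 => slot 3
Table: [., 826, 432, 581, 724]
Lookup 581: h=1, probe 1,2,3 → found at 3.

3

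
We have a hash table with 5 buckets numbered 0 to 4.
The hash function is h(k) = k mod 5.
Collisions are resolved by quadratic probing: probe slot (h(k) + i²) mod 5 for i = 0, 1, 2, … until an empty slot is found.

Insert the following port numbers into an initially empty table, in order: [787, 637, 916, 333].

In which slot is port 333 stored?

787 hashes to 2; slot 2 is free → place at 2.
637 hashes to 2; 2 taken → place at 3.
916 hashes to 1; slot 1 is free → place at 1.
333 hashes to 3; 3 taken → place at 4.
Table: [_, 916, 787, 637, 333]

4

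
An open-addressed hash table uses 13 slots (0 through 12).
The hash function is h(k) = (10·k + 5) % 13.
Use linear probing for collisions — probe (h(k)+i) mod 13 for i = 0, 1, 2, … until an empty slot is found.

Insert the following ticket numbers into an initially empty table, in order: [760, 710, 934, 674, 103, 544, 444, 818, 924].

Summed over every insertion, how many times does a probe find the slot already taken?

9

760 hashes to 0; slot 0 is free → place at 0.
710 hashes to 7; slot 7 is free → place at 7.
934 hashes to 11; slot 11 is free → place at 11.
674 hashes to 11; 11 taken → place at 12.
103 hashes to 8; slot 8 is free → place at 8.
544 hashes to 11; 11,12,0 taken → place at 1.
444 hashes to 12; 12,0,1 taken → place at 2.
818 hashes to 8; 8 taken → place at 9.
924 hashes to 2; 2 taken → place at 3.
Table: [760, 544, 444, 924, ∅, ∅, ∅, 710, 103, 818, ∅, 934, 674]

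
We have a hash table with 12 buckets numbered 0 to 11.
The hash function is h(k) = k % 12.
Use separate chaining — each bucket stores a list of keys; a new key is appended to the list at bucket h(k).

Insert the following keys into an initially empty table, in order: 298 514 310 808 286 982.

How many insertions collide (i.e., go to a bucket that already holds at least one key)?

Insert 298: h=10, bucket 10 empty → new chain.
Insert 514: h=10, bucket 10 nonempty → append to chain.
Insert 310: h=10, bucket 10 nonempty → append to chain.
Insert 808: h=4, bucket 4 empty → new chain.
Insert 286: h=10, bucket 10 nonempty → append to chain.
Insert 982: h=10, bucket 10 nonempty → append to chain.
Final buckets:
0: _
1: _
2: _
3: _
4: 808
5: _
6: _
7: _
8: _
9: _
10: 298 -> 514 -> 310 -> 286 -> 982
11: _

4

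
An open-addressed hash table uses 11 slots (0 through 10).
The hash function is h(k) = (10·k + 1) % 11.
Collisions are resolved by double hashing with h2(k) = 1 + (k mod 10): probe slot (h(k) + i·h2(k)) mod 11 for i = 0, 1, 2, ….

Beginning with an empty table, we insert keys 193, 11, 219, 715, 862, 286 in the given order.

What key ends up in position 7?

715

193 hashes to 6; slot 6 is free → place at 6.
11 hashes to 1; slot 1 is free → place at 1.
219 hashes to 2; slot 2 is free → place at 2.
715 hashes to 1, h2=6; 1 taken → place at 7.
862 hashes to 8; slot 8 is free → place at 8.
286 hashes to 1, h2=7; 1,8 taken → place at 4.
Table: [_, 11, 219, _, 286, _, 193, 715, 862, _, _]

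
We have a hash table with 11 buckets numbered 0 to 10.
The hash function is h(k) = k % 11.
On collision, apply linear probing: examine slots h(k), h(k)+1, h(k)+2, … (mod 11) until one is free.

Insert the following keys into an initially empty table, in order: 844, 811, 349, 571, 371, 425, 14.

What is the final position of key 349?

10

Insert 844: h=8, slot 8 empty → index 8.
Insert 811: h=8, slot 8 occupied → index 9.
Insert 349: h=8, slots 8,9 occupied → index 10.
Insert 571: h=10, slot 10 occupied → index 0.
Insert 371: h=8, slots 8,9,10,0 occupied → index 1.
Insert 425: h=7, slot 7 empty → index 7.
Insert 14: h=3, slot 3 empty → index 3.
Table: [571, 371, -, 14, -, -, -, 425, 844, 811, 349]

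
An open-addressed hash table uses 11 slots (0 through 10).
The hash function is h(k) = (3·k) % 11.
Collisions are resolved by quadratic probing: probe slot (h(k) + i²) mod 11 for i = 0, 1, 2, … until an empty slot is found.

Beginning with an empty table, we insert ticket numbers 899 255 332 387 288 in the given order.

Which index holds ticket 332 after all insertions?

7

899 hashes to 2; slot 2 is free → place at 2.
255 hashes to 6; slot 6 is free → place at 6.
332 hashes to 6; 6 taken → place at 7.
387 hashes to 6; 6,7 taken → place at 10.
288 hashes to 6; 6,7,10 taken → place at 4.
Table: [-, -, 899, -, 288, -, 255, 332, -, -, 387]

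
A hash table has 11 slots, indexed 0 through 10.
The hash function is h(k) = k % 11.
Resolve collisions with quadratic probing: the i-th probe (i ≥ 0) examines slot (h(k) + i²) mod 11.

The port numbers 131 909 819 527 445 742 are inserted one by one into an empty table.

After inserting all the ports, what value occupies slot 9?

742

Insert 131: h=10, slot 10 empty -> index 10.
Insert 909: h=7, slot 7 empty -> index 7.
Insert 819: h=5, slot 5 empty -> index 5.
Insert 527: h=10, slot 10 occupied -> index 0.
Insert 445: h=5, slot 5 occupied -> index 6.
Insert 742: h=5, slots 5,6 occupied -> index 9.
Table: [527, ∅, ∅, ∅, ∅, 819, 445, 909, ∅, 742, 131]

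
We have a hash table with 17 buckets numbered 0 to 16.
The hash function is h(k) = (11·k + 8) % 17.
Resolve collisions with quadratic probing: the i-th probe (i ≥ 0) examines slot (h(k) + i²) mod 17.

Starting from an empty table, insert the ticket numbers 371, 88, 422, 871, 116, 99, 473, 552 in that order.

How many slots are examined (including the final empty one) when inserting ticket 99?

5

Insert 371: h=9, slot 9 empty => index 9.
Insert 88: h=7, slot 7 empty => index 7.
Insert 422: h=9, slot 9 occupied => index 10.
Insert 871: h=1, slot 1 empty => index 1.
Insert 116: h=9, slots 9,10 occupied => index 13.
Insert 99: h=9, slots 9,10,13,1 occupied => index 8.
Insert 473: h=9, slots 9,10,13,1,8 occupied => index 0.
Insert 552: h=11, slot 11 empty => index 11.
Table: [473, 871, —, —, —, —, —, 88, 99, 371, 422, 552, —, 116, —, —, —]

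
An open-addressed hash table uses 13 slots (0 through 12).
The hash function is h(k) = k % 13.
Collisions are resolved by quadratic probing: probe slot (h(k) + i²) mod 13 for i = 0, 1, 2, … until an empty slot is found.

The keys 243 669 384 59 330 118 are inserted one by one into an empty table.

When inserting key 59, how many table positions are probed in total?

2

243 hashes to 9; slot 9 is free => place at 9.
669 hashes to 6; slot 6 is free => place at 6.
384 hashes to 7; slot 7 is free => place at 7.
59 hashes to 7; 7 taken => place at 8.
330 hashes to 5; slot 5 is free => place at 5.
118 hashes to 1; slot 1 is free => place at 1.
Table: [., 118, ., ., ., 330, 669, 384, 59, 243, ., ., .]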